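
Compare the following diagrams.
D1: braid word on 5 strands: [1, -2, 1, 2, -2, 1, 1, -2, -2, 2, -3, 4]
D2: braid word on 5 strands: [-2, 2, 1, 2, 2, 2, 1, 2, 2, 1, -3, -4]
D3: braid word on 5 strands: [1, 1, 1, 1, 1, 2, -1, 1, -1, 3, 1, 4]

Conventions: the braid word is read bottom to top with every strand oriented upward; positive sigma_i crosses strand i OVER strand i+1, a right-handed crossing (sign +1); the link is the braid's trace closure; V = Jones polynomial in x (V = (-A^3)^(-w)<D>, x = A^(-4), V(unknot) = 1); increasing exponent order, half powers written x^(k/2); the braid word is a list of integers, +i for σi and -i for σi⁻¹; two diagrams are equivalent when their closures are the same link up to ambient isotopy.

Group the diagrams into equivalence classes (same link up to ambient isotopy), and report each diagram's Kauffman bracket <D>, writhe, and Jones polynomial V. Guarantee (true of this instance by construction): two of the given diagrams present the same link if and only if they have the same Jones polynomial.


classes: {D1} | {D2} | {D3}
V(D1) = x^-1 - 1 + 2x - 2x^2 + 2x^3 - 2x^4 + x^5  [12 crossings, <D> = A^-14 - 2A^-10 + 2A^-6 - 2A^-2 + 2A^2 - A^6 + A^10, w = +2]
V(D2) = x^3 + x^5 - x^8  (w +6, c 12, <D> = -A^-14 + A^-2 + A^6)
D3 (bracket -A^-4 + 1 - A^4 + A^8 + A^16; 12 crossings at w = +8): V = x^2 + x^4 - x^5 + x^6 - x^7
note: V(x) takes 3 values over 3 diagrams, fixing the grouping


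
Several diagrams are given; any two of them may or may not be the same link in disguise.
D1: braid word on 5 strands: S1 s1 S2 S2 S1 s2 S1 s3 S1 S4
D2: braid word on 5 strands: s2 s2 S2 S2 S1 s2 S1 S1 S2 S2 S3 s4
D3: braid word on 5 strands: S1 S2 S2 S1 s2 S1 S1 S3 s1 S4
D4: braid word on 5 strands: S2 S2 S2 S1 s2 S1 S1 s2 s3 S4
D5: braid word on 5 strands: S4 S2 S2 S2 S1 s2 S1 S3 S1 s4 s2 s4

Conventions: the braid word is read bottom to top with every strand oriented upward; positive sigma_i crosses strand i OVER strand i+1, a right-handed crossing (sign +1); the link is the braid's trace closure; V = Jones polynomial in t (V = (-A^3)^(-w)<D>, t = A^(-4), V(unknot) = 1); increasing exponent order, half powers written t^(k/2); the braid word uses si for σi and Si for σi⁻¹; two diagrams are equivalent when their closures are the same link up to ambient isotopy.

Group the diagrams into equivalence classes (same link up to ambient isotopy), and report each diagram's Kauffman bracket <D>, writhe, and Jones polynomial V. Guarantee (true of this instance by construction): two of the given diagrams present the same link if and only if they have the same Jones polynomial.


grouping into links: {D1, D2, D3, D4, D5}
V(D1) = -t^-6 + t^-5 - t^-4 + 2t^-3 - t^-2 + t^-1  (w -4, c 10, <D> = A^-8 - A^-4 + 2 - A^4 + A^8 - A^12)
V(D2) = -t^-6 + t^-5 - t^-4 + 2t^-3 - t^-2 + t^-1  [12 crossings, <D> = A^-8 - A^-4 + 2 - A^4 + A^8 - A^12, w = -4]
V(D3) = -t^-6 + t^-5 - t^-4 + 2t^-3 - t^-2 + t^-1  [10 crossings, <D> = A^-14 - A^-10 + 2A^-6 - A^-2 + A^2 - A^6, w = -6]
D4 (bracket A^-8 - A^-4 + 2 - A^4 + A^8 - A^12; 10 crossings at w = -4): V = -t^-6 + t^-5 - t^-4 + 2t^-3 - t^-2 + t^-1
D5 (bracket A^-8 - A^-4 + 2 - A^4 + A^8 - A^12; 12 crossings at w = -4): V = -t^-6 + t^-5 - t^-4 + 2t^-3 - t^-2 + t^-1
why: all 5 diagrams share one V(t), hence one class


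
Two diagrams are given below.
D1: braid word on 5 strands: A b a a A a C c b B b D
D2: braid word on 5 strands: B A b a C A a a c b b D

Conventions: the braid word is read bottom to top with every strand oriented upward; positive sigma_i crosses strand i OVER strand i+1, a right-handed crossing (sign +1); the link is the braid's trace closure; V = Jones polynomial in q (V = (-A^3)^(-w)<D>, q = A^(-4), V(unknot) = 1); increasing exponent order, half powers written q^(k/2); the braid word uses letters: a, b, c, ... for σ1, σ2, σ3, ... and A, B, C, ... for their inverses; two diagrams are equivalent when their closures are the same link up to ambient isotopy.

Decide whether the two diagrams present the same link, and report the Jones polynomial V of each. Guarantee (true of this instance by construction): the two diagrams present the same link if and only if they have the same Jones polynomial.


same link: yes
V(D1) = 1 + q^3 + q^4 + q^5  [12 crossings, <D> = A^-14 + A^-10 + A^-6 + A^6, w = +2]
D2 (bracket A^-14 + A^-10 + A^-6 + A^6; 12 crossings at w = +2): V = 1 + q^3 + q^4 + q^5
note: D2 (12 crossings) and D1 (12) are Markov-related braid presentations


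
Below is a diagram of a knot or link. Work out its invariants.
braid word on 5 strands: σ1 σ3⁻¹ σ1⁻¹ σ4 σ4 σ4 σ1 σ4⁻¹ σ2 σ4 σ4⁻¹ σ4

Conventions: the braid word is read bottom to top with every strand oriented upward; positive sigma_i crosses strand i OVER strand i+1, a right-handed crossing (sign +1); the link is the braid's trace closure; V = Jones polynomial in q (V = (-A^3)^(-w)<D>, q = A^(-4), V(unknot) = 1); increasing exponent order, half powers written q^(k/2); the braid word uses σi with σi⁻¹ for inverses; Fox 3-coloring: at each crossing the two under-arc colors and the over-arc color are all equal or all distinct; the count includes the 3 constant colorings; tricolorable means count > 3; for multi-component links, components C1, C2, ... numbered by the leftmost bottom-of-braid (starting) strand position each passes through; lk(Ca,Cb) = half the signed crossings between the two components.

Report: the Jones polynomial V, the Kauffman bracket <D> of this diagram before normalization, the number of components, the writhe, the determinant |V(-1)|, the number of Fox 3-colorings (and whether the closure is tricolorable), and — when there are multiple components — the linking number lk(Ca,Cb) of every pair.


V(q) = q + q^3 - q^4
bracket: -A^-4 + 1 + A^8, w = +4
1 component, writhe +4, over 12 crossings
det 3, colorings 9 of 3^12 — tricolorable
observation: inverse pairs cancel, leaving σ1 σ3⁻¹ σ1⁻¹ σ4 σ4 σ4 σ1 σ4⁻¹ σ2 σ4


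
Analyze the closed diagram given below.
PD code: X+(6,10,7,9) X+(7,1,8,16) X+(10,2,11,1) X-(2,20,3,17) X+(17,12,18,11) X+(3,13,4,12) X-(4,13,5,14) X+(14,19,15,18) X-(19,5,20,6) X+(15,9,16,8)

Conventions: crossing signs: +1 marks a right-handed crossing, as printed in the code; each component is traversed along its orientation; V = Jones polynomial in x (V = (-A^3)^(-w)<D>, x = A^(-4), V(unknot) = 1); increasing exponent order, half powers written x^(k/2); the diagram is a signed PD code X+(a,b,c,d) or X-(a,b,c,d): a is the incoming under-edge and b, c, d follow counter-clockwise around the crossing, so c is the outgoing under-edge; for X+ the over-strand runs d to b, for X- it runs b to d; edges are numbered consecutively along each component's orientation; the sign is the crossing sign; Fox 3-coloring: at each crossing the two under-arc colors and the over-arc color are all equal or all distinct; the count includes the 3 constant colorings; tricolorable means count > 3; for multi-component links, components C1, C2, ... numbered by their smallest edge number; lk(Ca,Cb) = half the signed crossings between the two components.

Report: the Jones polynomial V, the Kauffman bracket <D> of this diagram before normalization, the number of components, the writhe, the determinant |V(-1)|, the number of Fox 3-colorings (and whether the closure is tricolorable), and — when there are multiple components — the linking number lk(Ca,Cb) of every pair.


V = -x^(-1/2) + x^(1/2) - 3x^(3/2) + 2x^(5/2) - 3x^(7/2) + 3x^(9/2) - 2x^(11/2) + x^(13/2)
<D> = A^-14 - 2A^-10 + 3A^-6 - 3A^-2 + 2A^2 - 3A^6 + A^10 - A^14 (w = +4)
2 components over 10 crossings, w = +4
lk(C1,C2): 0
3 Fox colorings among 3^10, |V(-1)| = 16: not tricolorable
why: |V(-1)| = 16: so not tricolorable, since 3 does not divide 16


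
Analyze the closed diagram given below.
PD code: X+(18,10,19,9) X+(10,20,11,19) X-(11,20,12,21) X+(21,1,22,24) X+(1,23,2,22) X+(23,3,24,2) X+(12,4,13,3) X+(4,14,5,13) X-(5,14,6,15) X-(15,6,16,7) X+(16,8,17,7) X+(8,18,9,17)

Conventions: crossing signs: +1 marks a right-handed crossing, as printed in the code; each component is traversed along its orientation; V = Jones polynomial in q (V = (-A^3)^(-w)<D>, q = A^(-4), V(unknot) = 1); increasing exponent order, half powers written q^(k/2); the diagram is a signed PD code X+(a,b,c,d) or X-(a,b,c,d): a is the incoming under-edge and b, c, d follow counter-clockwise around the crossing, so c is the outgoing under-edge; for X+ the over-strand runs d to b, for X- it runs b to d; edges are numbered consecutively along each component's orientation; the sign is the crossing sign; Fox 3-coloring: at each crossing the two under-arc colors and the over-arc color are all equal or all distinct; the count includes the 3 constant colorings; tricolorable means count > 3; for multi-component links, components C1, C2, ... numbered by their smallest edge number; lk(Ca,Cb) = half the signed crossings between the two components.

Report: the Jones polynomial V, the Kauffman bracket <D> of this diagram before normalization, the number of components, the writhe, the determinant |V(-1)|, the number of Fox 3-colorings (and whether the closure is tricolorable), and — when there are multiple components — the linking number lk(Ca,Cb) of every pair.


V = q^2 + 2q^4 - 2q^5 + q^6 - 2q^7 + q^8
<D> = A^-14 - 2A^-10 + A^-6 - 2A^-2 + 2A^2 + A^10 (w = +6)
1 component over 12 crossings, w = +6
27 Fox colorings among 3^12, |V(-1)| = 9: tricolorable
why: det 9 = |V(-1)|; divisible by 3, so tricolorable


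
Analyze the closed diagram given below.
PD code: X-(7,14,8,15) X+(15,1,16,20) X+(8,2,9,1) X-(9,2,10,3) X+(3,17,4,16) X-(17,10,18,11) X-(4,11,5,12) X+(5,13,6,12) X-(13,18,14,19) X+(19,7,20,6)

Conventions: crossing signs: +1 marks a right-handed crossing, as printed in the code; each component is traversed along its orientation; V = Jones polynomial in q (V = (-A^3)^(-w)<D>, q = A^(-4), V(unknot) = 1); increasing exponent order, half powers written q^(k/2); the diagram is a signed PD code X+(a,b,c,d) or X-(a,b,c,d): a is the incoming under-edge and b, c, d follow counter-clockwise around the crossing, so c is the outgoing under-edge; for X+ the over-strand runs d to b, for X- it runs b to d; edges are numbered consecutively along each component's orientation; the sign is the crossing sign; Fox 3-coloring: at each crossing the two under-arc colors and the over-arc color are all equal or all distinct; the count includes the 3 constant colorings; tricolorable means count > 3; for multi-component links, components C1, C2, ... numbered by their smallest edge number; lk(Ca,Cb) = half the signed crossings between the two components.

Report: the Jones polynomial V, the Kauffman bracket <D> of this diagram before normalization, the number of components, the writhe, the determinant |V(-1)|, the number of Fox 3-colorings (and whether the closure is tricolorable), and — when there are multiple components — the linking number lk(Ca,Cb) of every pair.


V(q) = -q^-3 + 2q^-2 - 2q^-1 + 3 - 2q + 2q^2 - q^3
bracket: -A^-12 + 2A^-8 - 2A^-4 + 3 - 2A^4 + 2A^8 - A^12, w = 0
1 component, writhe 0, over 10 crossings
det 13, colorings 3 of 3^10 — not tricolorable
observation: V is palindromic (span 6, det 13): q -> 1/q fixes it; necessary, not sufficient, for amphichirality


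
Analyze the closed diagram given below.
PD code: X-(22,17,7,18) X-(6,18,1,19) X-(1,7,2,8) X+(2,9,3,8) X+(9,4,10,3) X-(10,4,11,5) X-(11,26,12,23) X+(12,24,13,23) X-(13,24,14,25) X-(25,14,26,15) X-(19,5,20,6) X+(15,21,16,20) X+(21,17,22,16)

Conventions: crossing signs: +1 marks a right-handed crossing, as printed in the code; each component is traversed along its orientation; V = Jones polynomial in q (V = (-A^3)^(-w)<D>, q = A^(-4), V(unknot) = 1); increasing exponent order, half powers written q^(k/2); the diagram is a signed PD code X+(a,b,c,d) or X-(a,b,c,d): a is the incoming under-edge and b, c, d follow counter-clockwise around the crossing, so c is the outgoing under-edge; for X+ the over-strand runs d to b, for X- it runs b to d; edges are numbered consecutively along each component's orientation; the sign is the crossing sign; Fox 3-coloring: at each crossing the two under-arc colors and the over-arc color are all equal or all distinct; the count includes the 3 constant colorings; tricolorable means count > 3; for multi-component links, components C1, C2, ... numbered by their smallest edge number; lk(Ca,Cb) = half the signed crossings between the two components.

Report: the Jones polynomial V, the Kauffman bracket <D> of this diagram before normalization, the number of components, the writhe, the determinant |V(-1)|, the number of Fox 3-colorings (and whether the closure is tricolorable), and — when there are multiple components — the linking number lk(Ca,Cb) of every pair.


V = q^-5 + 2q^-3 + q^-1
<D> = -A^-5 - 2A^3 - A^11 (w = -3)
3 components over 13 crossings, w = -3
lk(C1,C2): -1
lk(C1,C3) = 0
linking number lk(C2,C3) = -1
3 Fox colorings among 3^13, |V(-1)| = 4: not tricolorable
why: the span of V is 4, within the link bound 13 + 3 - 1


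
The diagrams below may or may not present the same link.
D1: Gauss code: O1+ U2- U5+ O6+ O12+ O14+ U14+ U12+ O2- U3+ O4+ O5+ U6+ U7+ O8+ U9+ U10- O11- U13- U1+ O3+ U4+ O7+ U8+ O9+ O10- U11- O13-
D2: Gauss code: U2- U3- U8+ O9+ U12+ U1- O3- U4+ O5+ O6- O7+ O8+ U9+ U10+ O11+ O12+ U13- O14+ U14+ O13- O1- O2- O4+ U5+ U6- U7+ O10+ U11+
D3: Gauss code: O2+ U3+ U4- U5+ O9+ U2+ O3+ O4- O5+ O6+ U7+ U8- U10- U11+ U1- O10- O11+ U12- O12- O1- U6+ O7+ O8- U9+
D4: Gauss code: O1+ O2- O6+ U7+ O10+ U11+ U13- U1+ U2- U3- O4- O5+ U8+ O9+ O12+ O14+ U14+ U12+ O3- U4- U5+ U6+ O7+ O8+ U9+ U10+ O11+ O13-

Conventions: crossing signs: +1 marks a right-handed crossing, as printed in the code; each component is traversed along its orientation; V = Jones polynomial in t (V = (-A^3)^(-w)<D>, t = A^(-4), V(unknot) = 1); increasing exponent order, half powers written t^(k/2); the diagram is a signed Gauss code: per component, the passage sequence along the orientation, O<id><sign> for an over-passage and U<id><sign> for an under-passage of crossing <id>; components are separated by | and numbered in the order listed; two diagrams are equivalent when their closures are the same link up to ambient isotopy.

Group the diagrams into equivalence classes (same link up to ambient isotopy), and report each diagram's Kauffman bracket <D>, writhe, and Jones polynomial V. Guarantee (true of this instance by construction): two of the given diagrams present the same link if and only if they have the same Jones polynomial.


classes: {D1, D2, D4} | {D3}
V(D1) = t - t^2 + 2t^3 - t^4 + t^5 - t^6  [14 crossings, <D> = -A^-6 + A^-2 - A^2 + 2A^6 - A^10 + A^14, w = +6]
V(D2) = t - t^2 + 2t^3 - t^4 + t^5 - t^6  [14 crossings, <D> = -A^-12 + A^-8 - A^-4 + 2 - A^4 + A^8, w = +4]
D3 (bracket -A^-10 + A^-6 + A^2; 12 crossings at w = +2): V = t + t^3 - t^4
V(D4) = t - t^2 + 2t^3 - t^4 + t^5 - t^6  (w +6, c 14, <D> = -A^-6 + A^-2 - A^2 + 2A^6 - A^10 + A^14)
note: 2 values of V(t) split the 4 diagrams


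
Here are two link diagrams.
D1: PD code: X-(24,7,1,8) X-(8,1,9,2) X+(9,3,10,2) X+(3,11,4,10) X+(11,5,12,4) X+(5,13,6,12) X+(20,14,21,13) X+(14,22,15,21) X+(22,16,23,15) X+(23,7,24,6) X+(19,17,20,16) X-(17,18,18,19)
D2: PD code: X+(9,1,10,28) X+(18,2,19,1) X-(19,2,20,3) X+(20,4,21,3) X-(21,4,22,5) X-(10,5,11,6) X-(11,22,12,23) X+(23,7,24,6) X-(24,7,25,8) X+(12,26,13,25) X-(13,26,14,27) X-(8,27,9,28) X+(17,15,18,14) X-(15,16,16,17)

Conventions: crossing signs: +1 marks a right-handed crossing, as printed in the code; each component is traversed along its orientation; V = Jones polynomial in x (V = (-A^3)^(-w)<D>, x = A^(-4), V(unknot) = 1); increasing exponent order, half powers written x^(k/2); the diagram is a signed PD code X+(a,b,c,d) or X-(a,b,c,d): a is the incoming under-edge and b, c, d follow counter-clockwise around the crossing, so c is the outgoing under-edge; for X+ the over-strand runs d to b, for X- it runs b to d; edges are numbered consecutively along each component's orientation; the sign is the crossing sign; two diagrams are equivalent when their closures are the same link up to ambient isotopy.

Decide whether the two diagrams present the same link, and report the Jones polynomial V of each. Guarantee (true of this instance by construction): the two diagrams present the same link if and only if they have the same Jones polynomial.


equivalent: no
D1 (bracket A^-14 - 2A^-10 + A^-6 - 2A^-2 + 2A^2 + A^10; 12 crossings at w = +6): V = x^2 + 2x^4 - 2x^5 + x^6 - 2x^7 + x^8
D2 (bracket A^-6; 14 crossings at w = -2): V = 1
key observation: 2 values of V(x) split the 2 diagrams


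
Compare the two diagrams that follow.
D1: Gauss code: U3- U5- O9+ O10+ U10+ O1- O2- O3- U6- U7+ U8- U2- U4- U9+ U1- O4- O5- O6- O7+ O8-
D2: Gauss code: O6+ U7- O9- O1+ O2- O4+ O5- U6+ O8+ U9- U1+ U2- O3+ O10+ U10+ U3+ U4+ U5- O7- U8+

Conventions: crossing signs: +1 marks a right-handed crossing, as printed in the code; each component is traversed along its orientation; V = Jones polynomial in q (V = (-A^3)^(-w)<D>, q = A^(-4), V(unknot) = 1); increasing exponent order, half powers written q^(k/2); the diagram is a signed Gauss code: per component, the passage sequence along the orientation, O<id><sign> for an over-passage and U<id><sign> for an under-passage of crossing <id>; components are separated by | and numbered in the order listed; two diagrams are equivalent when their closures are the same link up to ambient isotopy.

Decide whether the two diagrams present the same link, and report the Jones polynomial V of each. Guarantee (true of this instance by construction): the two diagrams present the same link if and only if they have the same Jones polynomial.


equivalent: no
V(D1) = -q^-4 + q^-3 + q^-1  (w -4, c 10, <D> = A^-8 + 1 - A^4)
V(D2) = q^-2 - q^-1 + 1 - q + q^2  (w +2, c 10, <D> = A^-2 - A^2 + A^6 - A^10 + A^14)
why: V(q) takes 2 values over 2 diagrams, fixing the grouping


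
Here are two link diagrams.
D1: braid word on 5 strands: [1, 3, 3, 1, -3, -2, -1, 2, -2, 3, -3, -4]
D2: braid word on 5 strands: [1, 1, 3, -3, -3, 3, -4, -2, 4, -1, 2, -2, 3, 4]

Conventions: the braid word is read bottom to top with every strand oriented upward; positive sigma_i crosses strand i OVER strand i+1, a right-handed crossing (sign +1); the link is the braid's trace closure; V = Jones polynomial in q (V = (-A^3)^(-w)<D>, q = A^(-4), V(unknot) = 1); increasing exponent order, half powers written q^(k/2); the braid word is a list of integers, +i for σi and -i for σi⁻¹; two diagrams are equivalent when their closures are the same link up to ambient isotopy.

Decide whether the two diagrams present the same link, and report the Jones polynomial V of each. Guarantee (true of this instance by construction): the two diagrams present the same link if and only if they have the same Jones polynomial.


equivalent: yes
V(D1) = 1  (w 0, c 12, <D> = 1)
V(D2) = 1  (w +2, c 14, <D> = A^6)
why: D2 (14 crossings) and D1 (12) are Markov-related braid presentations


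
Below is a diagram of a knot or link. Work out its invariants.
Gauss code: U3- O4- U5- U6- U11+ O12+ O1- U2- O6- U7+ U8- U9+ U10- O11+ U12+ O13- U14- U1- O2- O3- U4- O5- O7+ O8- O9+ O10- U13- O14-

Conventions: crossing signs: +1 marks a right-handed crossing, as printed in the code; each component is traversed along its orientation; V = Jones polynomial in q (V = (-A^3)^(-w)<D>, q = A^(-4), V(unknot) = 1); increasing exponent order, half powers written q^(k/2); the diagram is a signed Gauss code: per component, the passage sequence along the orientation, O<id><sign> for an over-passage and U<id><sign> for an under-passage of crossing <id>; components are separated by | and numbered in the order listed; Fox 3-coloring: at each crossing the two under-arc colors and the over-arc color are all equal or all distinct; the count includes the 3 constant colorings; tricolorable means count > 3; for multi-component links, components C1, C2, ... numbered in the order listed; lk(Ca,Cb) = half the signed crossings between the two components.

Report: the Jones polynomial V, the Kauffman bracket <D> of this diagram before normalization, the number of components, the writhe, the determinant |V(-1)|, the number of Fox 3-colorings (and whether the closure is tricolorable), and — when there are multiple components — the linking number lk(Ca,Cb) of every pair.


V = -q^-9 + 2q^-8 - 3q^-7 + 3q^-6 - 3q^-5 + 3q^-4 - q^-3 + q^-2
<D> = A^-10 - A^-6 + 3A^-2 - 3A^2 + 3A^6 - 3A^10 + 2A^14 - A^18 (w = -6)
1 component over 14 crossings, w = -6
3 Fox colorings among 3^14, |V(-1)| = 17: not tricolorable
why: the span of V is 7, forcing >= 7 crossings in any diagram


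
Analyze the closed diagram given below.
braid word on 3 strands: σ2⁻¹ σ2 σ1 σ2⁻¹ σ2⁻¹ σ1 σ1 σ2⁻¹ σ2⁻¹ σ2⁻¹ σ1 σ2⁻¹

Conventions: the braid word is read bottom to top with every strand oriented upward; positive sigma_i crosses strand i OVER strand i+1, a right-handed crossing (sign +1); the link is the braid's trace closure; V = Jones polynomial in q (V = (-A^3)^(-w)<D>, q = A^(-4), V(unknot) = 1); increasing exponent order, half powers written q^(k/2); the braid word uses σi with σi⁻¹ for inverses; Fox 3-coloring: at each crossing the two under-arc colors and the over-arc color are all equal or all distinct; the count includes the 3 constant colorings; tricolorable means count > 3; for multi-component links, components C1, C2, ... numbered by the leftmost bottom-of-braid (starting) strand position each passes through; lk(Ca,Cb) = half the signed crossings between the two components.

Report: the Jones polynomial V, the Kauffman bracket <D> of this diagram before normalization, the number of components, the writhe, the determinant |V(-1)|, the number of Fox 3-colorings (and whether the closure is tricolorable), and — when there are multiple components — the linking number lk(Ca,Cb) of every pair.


V(q) = q^-7 - 3q^-6 + 6q^-5 - 10q^-4 + 12q^-3 - 12q^-2 + 12q^-1 - 9 + 6q - 3q^2 + q^3
bracket: A^-18 - 3A^-14 + 6A^-10 - 9A^-6 + 12A^-2 - 12A^2 + 12A^6 - 10A^10 + 6A^14 - 3A^18 + A^22, w = -2
1 component, writhe -2, over 12 crossings
det 75, colorings 9 of 3^12 — tricolorable
observation: |V(-1)| = 75: so tricolorable, since 3 divides 75


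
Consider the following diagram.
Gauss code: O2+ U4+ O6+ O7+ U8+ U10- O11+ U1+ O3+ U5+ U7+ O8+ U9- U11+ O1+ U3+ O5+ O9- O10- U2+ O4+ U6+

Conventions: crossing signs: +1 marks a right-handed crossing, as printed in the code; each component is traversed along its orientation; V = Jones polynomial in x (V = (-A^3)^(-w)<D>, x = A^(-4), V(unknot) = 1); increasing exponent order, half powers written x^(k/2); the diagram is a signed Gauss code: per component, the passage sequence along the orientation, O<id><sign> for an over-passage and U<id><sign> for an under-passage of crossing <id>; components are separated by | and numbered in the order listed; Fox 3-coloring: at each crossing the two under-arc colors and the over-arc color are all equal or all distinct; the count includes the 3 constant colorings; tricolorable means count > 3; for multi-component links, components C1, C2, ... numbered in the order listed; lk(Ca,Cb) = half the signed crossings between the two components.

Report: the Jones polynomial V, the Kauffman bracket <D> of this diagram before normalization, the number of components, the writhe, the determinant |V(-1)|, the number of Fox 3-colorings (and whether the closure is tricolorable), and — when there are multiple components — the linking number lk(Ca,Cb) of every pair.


V(x) = x^3 + 2x^5 - 2x^6 + 2x^7 - 3x^8 + 2x^9 - 2x^10 + x^11
bracket: -A^-23 + 2A^-19 - 2A^-15 + 3A^-11 - 2A^-7 + 2A^-3 - 2A - A^9, w = +7
1 component, writhe +7, over 11 crossings
det 15, colorings 9 of 3^11 — tricolorable
observation: the span of V is 8, forcing >= 8 crossings in any diagram


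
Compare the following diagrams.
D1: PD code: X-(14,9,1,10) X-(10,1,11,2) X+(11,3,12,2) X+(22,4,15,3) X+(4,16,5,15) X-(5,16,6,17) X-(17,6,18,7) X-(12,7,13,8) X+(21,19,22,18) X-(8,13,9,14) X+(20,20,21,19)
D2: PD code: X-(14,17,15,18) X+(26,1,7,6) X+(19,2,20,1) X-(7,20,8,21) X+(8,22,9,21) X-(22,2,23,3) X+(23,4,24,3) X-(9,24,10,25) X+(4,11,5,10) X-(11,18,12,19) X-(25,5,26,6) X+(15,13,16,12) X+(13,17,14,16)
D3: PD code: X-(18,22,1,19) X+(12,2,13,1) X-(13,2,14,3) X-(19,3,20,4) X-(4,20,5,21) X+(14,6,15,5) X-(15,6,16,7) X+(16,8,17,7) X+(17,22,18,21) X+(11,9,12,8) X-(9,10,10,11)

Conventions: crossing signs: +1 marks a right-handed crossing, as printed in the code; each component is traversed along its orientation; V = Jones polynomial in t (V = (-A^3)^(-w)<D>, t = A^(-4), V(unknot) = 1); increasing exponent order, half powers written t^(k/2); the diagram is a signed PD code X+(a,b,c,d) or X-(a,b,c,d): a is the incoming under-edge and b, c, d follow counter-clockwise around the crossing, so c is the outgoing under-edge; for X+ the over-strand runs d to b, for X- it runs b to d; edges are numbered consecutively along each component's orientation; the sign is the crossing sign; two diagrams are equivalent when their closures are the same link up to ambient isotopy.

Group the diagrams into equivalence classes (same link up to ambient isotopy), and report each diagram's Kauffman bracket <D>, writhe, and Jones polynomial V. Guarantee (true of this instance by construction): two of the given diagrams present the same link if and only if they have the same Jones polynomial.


grouping into links: {D1} | {D2} | {D3}
V(D1) = t^(-9/2) - t^(-5/2) - t^(-3/2) - t^(-1/2)  (w -1, c 11, <D> = A^-1 + A^3 + A^7 - A^15)
V(D2) = -t^(1/2) - t^(5/2)  [13 crossings, <D> = A^-7 + A, w = +1]
V(D3) = -t^(-5/2) - t^(-1/2)  (w -1, c 11, <D> = A^-1 + A^7)
key observation: 3 classes among 3 diagrams; unequal V(t) rules out equality


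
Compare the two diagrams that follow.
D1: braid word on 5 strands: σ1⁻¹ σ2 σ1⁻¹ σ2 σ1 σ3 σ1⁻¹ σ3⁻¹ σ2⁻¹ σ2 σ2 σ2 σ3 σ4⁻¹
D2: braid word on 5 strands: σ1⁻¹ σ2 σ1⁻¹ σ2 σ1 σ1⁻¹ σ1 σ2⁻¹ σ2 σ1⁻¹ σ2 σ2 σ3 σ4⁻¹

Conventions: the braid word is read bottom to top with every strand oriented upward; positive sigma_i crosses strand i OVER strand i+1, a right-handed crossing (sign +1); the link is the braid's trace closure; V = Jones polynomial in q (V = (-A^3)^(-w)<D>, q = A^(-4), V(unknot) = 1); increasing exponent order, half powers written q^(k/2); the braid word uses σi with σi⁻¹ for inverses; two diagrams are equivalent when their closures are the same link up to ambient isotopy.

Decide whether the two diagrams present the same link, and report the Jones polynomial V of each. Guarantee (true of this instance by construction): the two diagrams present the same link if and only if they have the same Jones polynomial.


equivalent: yes
V(D1) = q^-1 - 1 + 2q - 2q^2 + 2q^3 - 2q^4 + q^5  (w +2, c 14, <D> = A^-14 - 2A^-10 + 2A^-6 - 2A^-2 + 2A^2 - A^6 + A^10)
V(D2) = q^-1 - 1 + 2q - 2q^2 + 2q^3 - 2q^4 + q^5  (w +2, c 14, <D> = A^-14 - 2A^-10 + 2A^-6 - 2A^-2 + 2A^2 - A^6 + A^10)
why: Markov moves rewrite D1 (14 crossings) into D2 (14)


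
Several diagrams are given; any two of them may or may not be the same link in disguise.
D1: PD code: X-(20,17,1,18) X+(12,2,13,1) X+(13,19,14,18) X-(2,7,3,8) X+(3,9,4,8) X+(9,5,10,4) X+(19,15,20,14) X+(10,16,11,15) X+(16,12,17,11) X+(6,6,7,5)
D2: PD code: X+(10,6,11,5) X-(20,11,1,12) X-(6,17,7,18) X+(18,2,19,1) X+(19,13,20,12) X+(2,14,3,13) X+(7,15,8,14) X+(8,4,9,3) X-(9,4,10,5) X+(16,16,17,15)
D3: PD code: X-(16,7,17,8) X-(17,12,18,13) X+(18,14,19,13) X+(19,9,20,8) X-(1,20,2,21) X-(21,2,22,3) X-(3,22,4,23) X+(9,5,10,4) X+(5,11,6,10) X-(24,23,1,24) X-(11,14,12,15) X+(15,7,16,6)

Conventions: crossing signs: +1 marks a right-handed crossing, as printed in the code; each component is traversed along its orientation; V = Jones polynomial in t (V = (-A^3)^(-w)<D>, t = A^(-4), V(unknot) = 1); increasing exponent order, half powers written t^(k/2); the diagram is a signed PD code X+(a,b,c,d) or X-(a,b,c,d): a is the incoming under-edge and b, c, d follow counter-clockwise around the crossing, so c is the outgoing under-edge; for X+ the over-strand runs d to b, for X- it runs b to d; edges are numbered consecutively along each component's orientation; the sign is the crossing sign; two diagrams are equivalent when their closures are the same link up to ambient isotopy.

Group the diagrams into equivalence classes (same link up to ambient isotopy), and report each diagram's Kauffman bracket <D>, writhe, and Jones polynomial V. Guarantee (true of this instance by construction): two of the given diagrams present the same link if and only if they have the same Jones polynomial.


equivalence classes: {D1} | {D2} | {D3}
D1 (bracket -A^-6 + A^-2 - A^2 + 2A^6 - A^10 + A^14; 10 crossings at w = +6): V = t - t^2 + 2t^3 - t^4 + t^5 - t^6
V(D2) = 1  (w +4, c 10, <D> = A^12)
V(D3) = -t^-3 + t^-2 - t^-1 + 3 - t + t^2 - t^3  (w -2, c 12, <D> = -A^-18 + A^-14 - A^-10 + 3A^-6 - A^-2 + A^2 - A^6)
observation: 3 values of V(t) split the 3 diagrams


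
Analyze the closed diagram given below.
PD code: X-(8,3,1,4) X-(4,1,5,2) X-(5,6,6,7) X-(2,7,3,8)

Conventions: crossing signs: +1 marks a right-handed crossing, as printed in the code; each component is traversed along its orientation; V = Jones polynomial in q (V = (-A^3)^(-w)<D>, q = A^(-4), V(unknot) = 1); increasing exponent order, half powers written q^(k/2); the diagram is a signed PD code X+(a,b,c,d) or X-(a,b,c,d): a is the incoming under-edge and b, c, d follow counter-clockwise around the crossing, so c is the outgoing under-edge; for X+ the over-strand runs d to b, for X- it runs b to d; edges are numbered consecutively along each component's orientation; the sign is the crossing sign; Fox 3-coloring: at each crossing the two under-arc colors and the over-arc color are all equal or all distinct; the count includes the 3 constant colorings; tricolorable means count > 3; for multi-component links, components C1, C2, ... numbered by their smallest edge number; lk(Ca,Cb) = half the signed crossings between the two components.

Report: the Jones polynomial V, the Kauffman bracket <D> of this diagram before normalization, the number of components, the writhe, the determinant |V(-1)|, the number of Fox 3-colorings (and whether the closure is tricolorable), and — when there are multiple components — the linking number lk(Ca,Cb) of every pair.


V(q) = -q^-4 + q^-3 + q^-1
bracket: A^-8 + 1 - A^4, w = -4
1 component, writhe -4, over 4 crossings
det 3, colorings 9 of 3^4 — tricolorable
observation: the span of V is 3, forcing >= 3 crossings in any diagram


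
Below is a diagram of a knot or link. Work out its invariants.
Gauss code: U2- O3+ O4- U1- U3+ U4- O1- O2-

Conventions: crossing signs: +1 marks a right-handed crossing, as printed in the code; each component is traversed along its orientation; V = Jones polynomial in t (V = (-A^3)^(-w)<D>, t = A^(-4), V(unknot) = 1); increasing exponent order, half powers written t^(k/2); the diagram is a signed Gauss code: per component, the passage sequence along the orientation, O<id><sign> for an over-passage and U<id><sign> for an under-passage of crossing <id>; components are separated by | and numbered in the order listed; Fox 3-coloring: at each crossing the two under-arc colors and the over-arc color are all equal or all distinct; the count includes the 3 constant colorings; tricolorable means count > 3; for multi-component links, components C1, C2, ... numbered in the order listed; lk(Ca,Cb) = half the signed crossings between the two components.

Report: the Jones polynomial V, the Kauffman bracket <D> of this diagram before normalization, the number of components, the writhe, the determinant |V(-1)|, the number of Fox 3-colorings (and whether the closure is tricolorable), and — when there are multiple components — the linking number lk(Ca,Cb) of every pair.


V = 1
<D> = A^-6 (w = -2)
1 component over 4 crossings, w = -2
3 Fox colorings among 3^4, |V(-1)| = 1: not tricolorable
why: |V(-1)| = 1: so not tricolorable, since 3 does not divide 1


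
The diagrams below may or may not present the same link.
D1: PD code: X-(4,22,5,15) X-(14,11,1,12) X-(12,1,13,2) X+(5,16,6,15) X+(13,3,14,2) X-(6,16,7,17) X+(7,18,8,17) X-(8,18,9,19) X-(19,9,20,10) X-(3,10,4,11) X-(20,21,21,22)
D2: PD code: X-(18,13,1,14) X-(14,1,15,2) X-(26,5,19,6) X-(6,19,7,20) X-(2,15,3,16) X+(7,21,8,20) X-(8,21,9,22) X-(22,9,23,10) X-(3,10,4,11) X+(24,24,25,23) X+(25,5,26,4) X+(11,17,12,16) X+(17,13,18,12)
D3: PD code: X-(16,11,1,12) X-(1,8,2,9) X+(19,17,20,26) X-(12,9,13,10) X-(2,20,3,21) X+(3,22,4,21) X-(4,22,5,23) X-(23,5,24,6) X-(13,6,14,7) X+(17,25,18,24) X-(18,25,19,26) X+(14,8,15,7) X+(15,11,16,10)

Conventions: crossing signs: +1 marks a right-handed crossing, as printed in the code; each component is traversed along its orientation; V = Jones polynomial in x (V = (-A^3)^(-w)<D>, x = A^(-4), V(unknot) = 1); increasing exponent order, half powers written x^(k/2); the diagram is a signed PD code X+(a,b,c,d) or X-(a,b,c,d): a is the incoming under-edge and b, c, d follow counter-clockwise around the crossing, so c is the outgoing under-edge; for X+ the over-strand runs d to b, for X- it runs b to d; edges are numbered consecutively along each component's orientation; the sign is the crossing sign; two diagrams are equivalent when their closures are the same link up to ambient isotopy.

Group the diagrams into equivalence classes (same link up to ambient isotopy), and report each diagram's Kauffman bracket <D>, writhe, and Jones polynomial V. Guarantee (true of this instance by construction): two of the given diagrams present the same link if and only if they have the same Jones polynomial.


grouping into links: {D1, D2, D3}
V(D1) = -x^(-5/2) - x^(-1/2)  (w -5, c 11, <D> = A^-13 + A^-5)
V(D2) = -x^(-5/2) - x^(-1/2)  [13 crossings, <D> = A^-7 + A, w = -3]
V(D3) = -x^(-5/2) - x^(-1/2)  (w -3, c 13, <D> = A^-7 + A)
key observation: one V(x) for all 3 diagrams — one class (guaranteed)


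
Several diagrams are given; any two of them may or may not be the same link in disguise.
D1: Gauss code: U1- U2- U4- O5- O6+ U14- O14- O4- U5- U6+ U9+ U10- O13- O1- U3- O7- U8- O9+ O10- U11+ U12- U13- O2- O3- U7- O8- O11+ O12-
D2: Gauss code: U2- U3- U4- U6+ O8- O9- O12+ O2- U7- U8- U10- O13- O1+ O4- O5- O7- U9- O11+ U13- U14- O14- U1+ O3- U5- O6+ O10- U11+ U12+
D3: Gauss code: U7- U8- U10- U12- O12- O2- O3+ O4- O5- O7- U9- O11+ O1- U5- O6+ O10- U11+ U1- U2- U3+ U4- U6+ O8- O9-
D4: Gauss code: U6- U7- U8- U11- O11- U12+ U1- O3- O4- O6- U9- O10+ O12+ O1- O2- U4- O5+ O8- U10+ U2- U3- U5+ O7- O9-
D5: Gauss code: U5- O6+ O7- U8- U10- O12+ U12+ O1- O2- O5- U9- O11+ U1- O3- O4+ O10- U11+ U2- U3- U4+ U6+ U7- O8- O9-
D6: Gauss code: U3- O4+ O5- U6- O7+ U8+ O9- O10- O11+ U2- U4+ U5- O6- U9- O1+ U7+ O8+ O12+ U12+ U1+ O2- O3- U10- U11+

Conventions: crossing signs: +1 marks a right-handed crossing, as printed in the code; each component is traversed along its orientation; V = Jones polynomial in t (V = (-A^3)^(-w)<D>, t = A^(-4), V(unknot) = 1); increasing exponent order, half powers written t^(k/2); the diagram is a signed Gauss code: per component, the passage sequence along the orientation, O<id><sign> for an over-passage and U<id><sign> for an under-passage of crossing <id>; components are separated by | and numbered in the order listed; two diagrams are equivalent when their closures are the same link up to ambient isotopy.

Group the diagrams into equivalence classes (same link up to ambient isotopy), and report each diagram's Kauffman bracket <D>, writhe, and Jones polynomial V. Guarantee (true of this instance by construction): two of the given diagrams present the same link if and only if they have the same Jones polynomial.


classes: {D1} | {D2, D3, D4, D5} | {D6}
V(D1) = -t^-7 + t^-6 - t^-5 + t^-4 + t^-2  [14 crossings, <D> = A^-16 + A^-8 - A^-4 + 1 - A^4, w = -8]
D2 (bracket A^-14 - A^-10 + 2A^-6 - A^-2 + A^2 - A^6; 14 crossings at w = -6): V = -t^-6 + t^-5 - t^-4 + 2t^-3 - t^-2 + t^-1
V(D3) = -t^-6 + t^-5 - t^-4 + 2t^-3 - t^-2 + t^-1  (w -6, c 12, <D> = A^-14 - A^-10 + 2A^-6 - A^-2 + A^2 - A^6)
D4 (bracket A^-14 - A^-10 + 2A^-6 - A^-2 + A^2 - A^6; 12 crossings at w = -6): V = -t^-6 + t^-5 - t^-4 + 2t^-3 - t^-2 + t^-1
D5 (bracket A^-8 - A^-4 + 2 - A^4 + A^8 - A^12; 12 crossings at w = -4): V = -t^-6 + t^-5 - t^-4 + 2t^-3 - t^-2 + t^-1
V(D6) = -t^-3 + 2t^-2 - 2t^-1 + 3 - 2t + 2t^2 - t^3  [12 crossings, <D> = -A^-12 + 2A^-8 - 2A^-4 + 3 - 2A^4 + 2A^8 - A^12, w = 0]
note: V(t) takes 3 values over 6 diagrams, fixing the grouping


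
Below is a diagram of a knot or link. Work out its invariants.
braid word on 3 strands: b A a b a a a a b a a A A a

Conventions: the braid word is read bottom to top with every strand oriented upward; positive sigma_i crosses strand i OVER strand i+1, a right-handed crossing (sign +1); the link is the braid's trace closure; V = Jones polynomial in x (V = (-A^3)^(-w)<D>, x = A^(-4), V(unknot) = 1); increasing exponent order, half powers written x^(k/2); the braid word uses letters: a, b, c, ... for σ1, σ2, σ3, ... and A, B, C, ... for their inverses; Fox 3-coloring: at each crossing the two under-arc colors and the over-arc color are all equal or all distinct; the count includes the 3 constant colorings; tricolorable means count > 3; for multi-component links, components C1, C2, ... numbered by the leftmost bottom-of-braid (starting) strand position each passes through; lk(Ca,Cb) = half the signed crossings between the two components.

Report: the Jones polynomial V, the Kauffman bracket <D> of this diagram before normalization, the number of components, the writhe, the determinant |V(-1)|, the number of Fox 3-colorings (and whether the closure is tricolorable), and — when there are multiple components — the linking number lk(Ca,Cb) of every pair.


Jones polynomial: V(x) = x^3 + x^5 - x^6 + x^7 - x^8 + x^9 - x^10
<D> = -A^-16 + A^-12 - A^-8 + A^-4 - 1 + A^4 + A^12; writhe +8
components 1, writhe +8 (14 crossings)
3-colorings: 3 of 3^14, det 7 — not tricolorable
note: inverse pairs cancel, leaving σ2 σ2 σ1 σ1 σ1 σ1 σ2 σ1


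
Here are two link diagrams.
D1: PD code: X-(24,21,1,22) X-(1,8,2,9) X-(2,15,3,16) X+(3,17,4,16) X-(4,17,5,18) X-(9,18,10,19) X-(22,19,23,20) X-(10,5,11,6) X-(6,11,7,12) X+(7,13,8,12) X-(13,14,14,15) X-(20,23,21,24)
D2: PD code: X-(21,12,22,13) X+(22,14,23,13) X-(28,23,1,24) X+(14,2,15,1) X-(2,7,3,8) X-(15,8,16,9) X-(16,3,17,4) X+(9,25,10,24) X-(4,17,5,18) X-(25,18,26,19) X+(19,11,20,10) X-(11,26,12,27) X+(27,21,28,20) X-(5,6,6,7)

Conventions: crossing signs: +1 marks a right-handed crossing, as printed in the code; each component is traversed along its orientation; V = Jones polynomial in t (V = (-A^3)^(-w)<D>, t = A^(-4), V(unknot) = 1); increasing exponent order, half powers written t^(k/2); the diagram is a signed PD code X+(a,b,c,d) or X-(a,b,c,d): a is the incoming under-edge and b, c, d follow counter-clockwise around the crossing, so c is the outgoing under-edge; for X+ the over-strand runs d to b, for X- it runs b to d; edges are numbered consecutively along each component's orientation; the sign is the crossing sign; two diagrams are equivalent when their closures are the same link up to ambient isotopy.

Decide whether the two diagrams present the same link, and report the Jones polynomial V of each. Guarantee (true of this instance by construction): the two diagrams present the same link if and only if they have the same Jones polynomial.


equivalent: no
D1 (bracket A^-16 + 2A^-8 - 2A^-4 + 1 - 2A^4 + A^8; 12 crossings at w = -8): V = t^-8 - 2t^-7 + t^-6 - 2t^-5 + 2t^-4 + t^-2
V(D2) = t^-5 - 2t^-4 + 2t^-3 - 2t^-2 + 2t^-1 - 1 + t  (w -4, c 14, <D> = A^-16 - A^-12 + 2A^-8 - 2A^-4 + 2 - 2A^4 + A^8)
key observation: 2 classes among 2 diagrams; unequal V(t) rules out equality


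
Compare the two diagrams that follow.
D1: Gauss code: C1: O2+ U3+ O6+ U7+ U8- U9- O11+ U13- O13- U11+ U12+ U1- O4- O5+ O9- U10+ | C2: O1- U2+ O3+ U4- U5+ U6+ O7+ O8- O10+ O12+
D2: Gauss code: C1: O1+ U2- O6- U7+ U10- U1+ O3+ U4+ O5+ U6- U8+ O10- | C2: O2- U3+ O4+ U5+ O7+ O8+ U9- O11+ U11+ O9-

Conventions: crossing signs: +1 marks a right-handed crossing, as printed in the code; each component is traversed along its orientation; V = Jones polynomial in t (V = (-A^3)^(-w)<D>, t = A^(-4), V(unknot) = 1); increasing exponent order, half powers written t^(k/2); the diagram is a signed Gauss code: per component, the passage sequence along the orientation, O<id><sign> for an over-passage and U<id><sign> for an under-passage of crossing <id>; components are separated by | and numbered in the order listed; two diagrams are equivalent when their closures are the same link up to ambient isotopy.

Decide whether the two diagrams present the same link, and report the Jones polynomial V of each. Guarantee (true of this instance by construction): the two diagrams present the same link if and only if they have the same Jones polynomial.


equivalent: yes
V(D1) = -t^(3/2) - t^(7/2) + t^(9/2) - t^(11/2)  (w +3, c 13, <D> = A^-13 - A^-9 + A^-5 + A^3)
D2 (bracket A^-13 - A^-9 + A^-5 + A^3; 11 crossings at w = +3): V = -t^(3/2) - t^(7/2) + t^(9/2) - t^(11/2)
why: one V(t) for all 2 diagrams — one class (guaranteed)
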